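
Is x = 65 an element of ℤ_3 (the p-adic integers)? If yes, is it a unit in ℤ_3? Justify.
x ∈ ℤ_3^× (unit); v_3(x) = 0

ℤ_3 = {x ∈ ℚ_3 : v_3(x) ≥ 0} and ℤ_3^× = {x ∈ ℤ_3 : v_3(x) = 0}. Here v_3(65) = v_3(num) − v_3(den) = 0; compare against these criteria.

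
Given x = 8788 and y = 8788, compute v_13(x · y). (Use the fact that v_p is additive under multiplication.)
v_13(77228944) = 6

v_p(x) = 3 (factor: 8788 = 13^3 · 4); v_p(y) = 3 (factor: 8788 = 13^3 · 4). Additivity: v_p(xy) = v_p(x) + v_p(y) = 3 + 3 = 6. (Direct check: xy = 77228944 = 13^6 · (16).)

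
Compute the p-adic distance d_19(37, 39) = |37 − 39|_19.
d_19(37, 39) = 1

Step 1 — x − y = 37 − 39 = -2. Step 2 — v_19(-2) = 0 (factor: -2 = −(19^0 · 2); the sign does not affect v_p). Step 3 — |x − y|_19 = 19^{0} = 1.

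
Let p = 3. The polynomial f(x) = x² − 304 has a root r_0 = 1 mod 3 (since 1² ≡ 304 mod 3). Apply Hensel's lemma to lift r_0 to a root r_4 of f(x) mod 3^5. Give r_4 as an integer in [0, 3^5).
r_4 = 121 (mod 243)

Hensel's recurrence: r_{i+1} = r_i − f(r_i)·(f′(r_i))^{-1} mod 3^{i+2}, with f′(x) = 2x. Iterate:
  r_0 = 1 (mod 3)
  r_1 = 4 (mod 9)
  r_2 = 13 (mod 27)
  r_3 = 40 (mod 81)
  r_4 = 121 (mod 243)
Final: r_4 = 121, and one checks f(r_4) ≡ 0 mod 3^5.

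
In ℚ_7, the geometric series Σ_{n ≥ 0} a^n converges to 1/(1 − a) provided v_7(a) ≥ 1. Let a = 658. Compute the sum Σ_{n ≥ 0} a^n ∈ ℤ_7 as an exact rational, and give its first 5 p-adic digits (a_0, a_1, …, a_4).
Σ a^n = 1/(1 − a) = -1/657;  first 5 digits = (1, 3, 1, 3, 0)

v_7(a) = 1 ≥ 1, so the series converges in ℤ_7 to 1/(1 − a) = 1/(1 − 658) = -1/657. Expand this rational in ℤ_7: compute digits iteratively via d_i = x_i mod 7, x_{i+1} = (x_i − d_i)/7. The first 5 digits are (1, 3, 1, 3, 0).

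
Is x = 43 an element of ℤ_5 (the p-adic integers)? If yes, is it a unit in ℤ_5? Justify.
x ∈ ℤ_5^× (unit); v_5(x) = 0

ℤ_5 = {x ∈ ℚ_5 : v_5(x) ≥ 0} and ℤ_5^× = {x ∈ ℤ_5 : v_5(x) = 0}. Here v_5(43) = v_5(num) − v_5(den) = 0; compare against these criteria.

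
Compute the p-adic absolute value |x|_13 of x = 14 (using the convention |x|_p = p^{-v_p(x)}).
|14|_13 = 1

Step 1 — compute v_13(x) by factoring powers of 13 out of the numerator and denominator: v_13(14) = 0. Step 2 — apply |x|_p = p^{-v_p(x)} = 13^{0} = 1.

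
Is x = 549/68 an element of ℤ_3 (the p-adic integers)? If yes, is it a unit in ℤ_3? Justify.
x ∈ ℤ_3 but not a unit; v_3(x) = 2 > 0

ℤ_3 = {x ∈ ℚ_3 : v_3(x) ≥ 0} and ℤ_3^× = {x ∈ ℤ_3 : v_3(x) = 0}. Here v_3(549/68) = v_3(num) − v_3(den) = 2; compare against these criteria.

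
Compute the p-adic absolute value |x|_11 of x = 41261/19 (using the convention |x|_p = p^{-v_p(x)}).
|41261/19|_11 = 1/1331

Step 1 — compute v_11(x) by factoring powers of 11 out of the numerator and denominator: v_11(41261/19) = 3. Step 2 — apply |x|_p = p^{-v_p(x)} = 11^{-3} = 1/1331.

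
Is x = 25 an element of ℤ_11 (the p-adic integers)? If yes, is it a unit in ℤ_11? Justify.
x ∈ ℤ_11^× (unit); v_11(x) = 0

ℤ_11 = {x ∈ ℚ_11 : v_11(x) ≥ 0} and ℤ_11^× = {x ∈ ℤ_11 : v_11(x) = 0}. Here v_11(25) = v_11(num) − v_11(den) = 0; compare against these criteria.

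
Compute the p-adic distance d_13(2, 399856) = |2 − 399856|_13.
d_13(2, 399856) = 1/28561

Step 1 — x − y = 2 − 399856 = -399854. Step 2 — v_13(-399854) = 4 (factor: -399854 = −(13^4 · 14); the sign does not affect v_p). Step 3 — |x − y|_13 = 13^{-4} = 1/28561.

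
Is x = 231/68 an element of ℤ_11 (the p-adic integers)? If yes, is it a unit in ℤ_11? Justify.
x ∈ ℤ_11 but not a unit; v_11(x) = 1 > 0

ℤ_11 = {x ∈ ℚ_11 : v_11(x) ≥ 0} and ℤ_11^× = {x ∈ ℤ_11 : v_11(x) = 0}. Here v_11(231/68) = v_11(num) − v_11(den) = 1; compare against these criteria.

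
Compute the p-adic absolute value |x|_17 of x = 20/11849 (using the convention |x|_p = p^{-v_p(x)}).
|20/11849|_17 = 289

Step 1 — compute v_17(x) by factoring powers of 17 out of the numerator and denominator: v_17(20/11849) = -2. Step 2 — apply |x|_p = p^{-v_p(x)} = 17^{2} = 289.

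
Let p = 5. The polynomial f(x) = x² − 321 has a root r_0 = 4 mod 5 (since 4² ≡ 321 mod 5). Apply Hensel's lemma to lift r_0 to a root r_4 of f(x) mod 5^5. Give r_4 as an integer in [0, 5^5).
r_4 = 2139 (mod 3125)

Hensel's recurrence: r_{i+1} = r_i − f(r_i)·(f′(r_i))^{-1} mod 5^{i+2}, with f′(x) = 2x. Iterate:
  r_0 = 4 (mod 5)
  r_1 = 14 (mod 25)
  r_2 = 14 (mod 125)
  r_3 = 264 (mod 625)
  r_4 = 2139 (mod 3125)
Final: r_4 = 2139, and one checks f(r_4) ≡ 0 mod 5^5.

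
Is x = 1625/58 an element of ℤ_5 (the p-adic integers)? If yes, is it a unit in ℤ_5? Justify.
x ∈ ℤ_5 but not a unit; v_5(x) = 3 > 0

ℤ_5 = {x ∈ ℚ_5 : v_5(x) ≥ 0} and ℤ_5^× = {x ∈ ℤ_5 : v_5(x) = 0}. Here v_5(1625/58) = v_5(num) − v_5(den) = 3; compare against these criteria.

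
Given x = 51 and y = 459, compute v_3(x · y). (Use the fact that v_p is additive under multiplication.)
v_3(23409) = 4

v_p(x) = 1 (factor: 51 = 3^1 · 17); v_p(y) = 3 (factor: 459 = 3^3 · 17). Additivity: v_p(xy) = v_p(x) + v_p(y) = 1 + 3 = 4. (Direct check: xy = 23409 = 3^4 · (289).)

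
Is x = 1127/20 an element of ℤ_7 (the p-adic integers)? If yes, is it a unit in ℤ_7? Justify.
x ∈ ℤ_7 but not a unit; v_7(x) = 2 > 0

ℤ_7 = {x ∈ ℚ_7 : v_7(x) ≥ 0} and ℤ_7^× = {x ∈ ℤ_7 : v_7(x) = 0}. Here v_7(1127/20) = v_7(num) − v_7(den) = 2; compare against these criteria.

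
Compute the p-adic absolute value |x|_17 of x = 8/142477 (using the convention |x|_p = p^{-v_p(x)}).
|8/142477|_17 = 4913

Step 1 — compute v_17(x) by factoring powers of 17 out of the numerator and denominator: v_17(8/142477) = -3. Step 2 — apply |x|_p = p^{-v_p(x)} = 17^{3} = 4913.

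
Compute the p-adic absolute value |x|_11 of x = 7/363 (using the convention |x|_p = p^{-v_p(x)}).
|7/363|_11 = 121

Step 1 — compute v_11(x) by factoring powers of 11 out of the numerator and denominator: v_11(7/363) = -2. Step 2 — apply |x|_p = p^{-v_p(x)} = 11^{2} = 121.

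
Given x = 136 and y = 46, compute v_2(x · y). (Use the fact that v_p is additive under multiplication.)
v_2(6256) = 4

v_p(x) = 3 (factor: 136 = 2^3 · 17); v_p(y) = 1 (factor: 46 = 2^1 · 23). Additivity: v_p(xy) = v_p(x) + v_p(y) = 3 + 1 = 4. (Direct check: xy = 6256 = 2^4 · (391).)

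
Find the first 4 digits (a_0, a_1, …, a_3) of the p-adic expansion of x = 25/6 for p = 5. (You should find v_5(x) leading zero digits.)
(a_0, …, a_3) = (0, 0, 1, 4)

v_5(25/6) = 2, so a_0 = ... = a_1 = 0. Factor out: x = 5^2 · u with u = 1/6 a unit in ℤ_5. Expand u iteratively via a_{v+i} = u_i mod 5, u_{i+1} = (u_i − a_{v+i})/5:
  u_0 = 1/6;  a_2 = 1;  u_1 = (u_0 − 1)/5 = -1/6
  u_1 = -1/6;  a_3 = 4;  u_2 = (u_1 − 4)/5 = -5/6
Digits: (0, 0, 1, 4).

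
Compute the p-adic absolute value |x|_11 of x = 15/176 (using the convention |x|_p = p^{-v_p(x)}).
|15/176|_11 = 11

Step 1 — compute v_11(x) by factoring powers of 11 out of the numerator and denominator: v_11(15/176) = -1. Step 2 — apply |x|_p = p^{-v_p(x)} = 11^{1} = 11.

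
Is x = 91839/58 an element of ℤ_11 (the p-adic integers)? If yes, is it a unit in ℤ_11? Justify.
x ∈ ℤ_11 but not a unit; v_11(x) = 3 > 0

ℤ_11 = {x ∈ ℚ_11 : v_11(x) ≥ 0} and ℤ_11^× = {x ∈ ℤ_11 : v_11(x) = 0}. Here v_11(91839/58) = v_11(num) − v_11(den) = 3; compare against these criteria.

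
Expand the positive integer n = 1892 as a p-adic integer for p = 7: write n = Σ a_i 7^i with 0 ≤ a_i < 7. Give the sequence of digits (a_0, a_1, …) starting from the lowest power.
(a_0, a_1, …) = (2, 4, 3, 5)

Repeated division by 7 gives the digits low-to-high: 1892 = 2 + 4·7^1 + 3·7^2 + 5·7^3. Digit sequence: (2, 4, 3, 5).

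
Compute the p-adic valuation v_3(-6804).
v_3(-6804) = 5

v_3(n) is the largest exponent k such that 3^k divides n. Factor out: -6804 = -3^5 · 28. (Sign doesn't affect v_p.) So v_3(-6804) = 5.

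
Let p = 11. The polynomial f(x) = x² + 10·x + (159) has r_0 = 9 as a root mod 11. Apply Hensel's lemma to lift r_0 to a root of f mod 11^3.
r_2 = 317 (mod 1331)

Hensel: r_{i+1} = r_i − f(r_i)·(f′(r_i))^{-1} mod 11^{i+2}, f′(x) = 2x + 10. Iterate:
  r_0 = 9 (mod 11)
  r_1 = 75 (mod 121)
  r_2 = 317 (mod 1331)
Final: r = 317 satisfies f(r) ≡ 0 mod 11^3.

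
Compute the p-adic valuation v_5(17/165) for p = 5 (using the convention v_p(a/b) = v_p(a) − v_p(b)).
v_5(17/165) = -1

Factor powers of 5 from the numerator and denominator of the reduced fraction: 17 = 5^0 · 17 and 165 = 5^1 · 33. Apply v_p(a/b) = v_p(a) − v_p(b): v_5(17/165) = 0 − 1 = -1.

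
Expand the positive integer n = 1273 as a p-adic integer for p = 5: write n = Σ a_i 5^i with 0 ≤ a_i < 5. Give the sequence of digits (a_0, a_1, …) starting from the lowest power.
(a_0, a_1, …) = (3, 4, 0, 0, 2)

Repeated division by 5 gives the digits low-to-high: 1273 = 3 + 4·5^1 + 2·5^4. Digit sequence: (3, 4, 0, 0, 2).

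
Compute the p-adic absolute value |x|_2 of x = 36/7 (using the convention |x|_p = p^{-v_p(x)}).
|36/7|_2 = 1/4

Step 1 — compute v_2(x) by factoring powers of 2 out of the numerator and denominator: v_2(36/7) = 2. Step 2 — apply |x|_p = p^{-v_p(x)} = 2^{-2} = 1/4.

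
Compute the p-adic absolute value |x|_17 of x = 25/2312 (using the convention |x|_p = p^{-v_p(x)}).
|25/2312|_17 = 289

Step 1 — compute v_17(x) by factoring powers of 17 out of the numerator and denominator: v_17(25/2312) = -2. Step 2 — apply |x|_p = p^{-v_p(x)} = 17^{2} = 289.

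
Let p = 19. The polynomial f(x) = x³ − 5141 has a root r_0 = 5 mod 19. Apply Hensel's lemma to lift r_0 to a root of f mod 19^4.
r_3 = 60691 (mod 130321)

Hensel: r_{i+1} = r_i − f(r_i)/f′(r_i) mod 19^{i+2}, where f′(x) = 3x². Iterate:
  r_0 = 5 (mod 19)
  r_1 = 43 (mod 361)
  r_2 = 5819 (mod 6859)
  r_3 = 60691 (mod 130321)
Final: r = 60691 with f(r) ≡ 0 mod 19^4.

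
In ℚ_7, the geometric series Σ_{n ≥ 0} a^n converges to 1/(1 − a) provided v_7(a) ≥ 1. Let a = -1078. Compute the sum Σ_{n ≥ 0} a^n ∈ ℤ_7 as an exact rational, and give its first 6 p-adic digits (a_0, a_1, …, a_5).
Σ a^n = 1/(1 − a) = 1/1079;  first 6 digits = (1, 0, 6, 3, 0, 6)

v_7(a) = 2 ≥ 1, so the series converges in ℤ_7 to 1/(1 − a) = 1/(1 − (-1078)) = 1/1079. Expand this rational in ℤ_7: compute digits iteratively via d_i = x_i mod 7, x_{i+1} = (x_i − d_i)/7. The first 6 digits are (1, 0, 6, 3, 0, 6).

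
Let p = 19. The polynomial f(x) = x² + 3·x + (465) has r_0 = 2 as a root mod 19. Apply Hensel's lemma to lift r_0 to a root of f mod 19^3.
r_2 = 1636 (mod 6859)

Hensel: r_{i+1} = r_i − f(r_i)·(f′(r_i))^{-1} mod 19^{i+2}, f′(x) = 2x + 3. Iterate:
  r_0 = 2 (mod 19)
  r_1 = 192 (mod 361)
  r_2 = 1636 (mod 6859)
Final: r = 1636 satisfies f(r) ≡ 0 mod 19^3.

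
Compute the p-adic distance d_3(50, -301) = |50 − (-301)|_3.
d_3(50, -301) = 1/27

Step 1 — x − y = 50 − (-301) = 351. Step 2 — v_3(351) = 3 (factor: 351 = (3^3 · 13); the sign does not affect v_p). Step 3 — |x − y|_3 = 3^{-3} = 1/27.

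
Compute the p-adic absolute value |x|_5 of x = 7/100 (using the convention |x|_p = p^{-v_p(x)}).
|7/100|_5 = 25

Step 1 — compute v_5(x) by factoring powers of 5 out of the numerator and denominator: v_5(7/100) = -2. Step 2 — apply |x|_p = p^{-v_p(x)} = 5^{2} = 25.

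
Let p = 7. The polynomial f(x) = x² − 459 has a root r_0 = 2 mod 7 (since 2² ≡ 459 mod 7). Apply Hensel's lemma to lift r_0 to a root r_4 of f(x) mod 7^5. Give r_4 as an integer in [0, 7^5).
r_4 = 8066 (mod 16807)

Hensel's recurrence: r_{i+1} = r_i − f(r_i)·(f′(r_i))^{-1} mod 7^{i+2}, with f′(x) = 2x. Iterate:
  r_0 = 2 (mod 7)
  r_1 = 30 (mod 49)
  r_2 = 177 (mod 343)
  r_3 = 863 (mod 2401)
  r_4 = 8066 (mod 16807)
Final: r_4 = 8066, and one checks f(r_4) ≡ 0 mod 7^5.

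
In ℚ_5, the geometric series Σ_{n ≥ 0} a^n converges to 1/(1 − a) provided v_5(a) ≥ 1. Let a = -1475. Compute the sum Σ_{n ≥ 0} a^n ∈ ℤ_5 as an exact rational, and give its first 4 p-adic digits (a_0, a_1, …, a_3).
Σ a^n = 1/(1 − a) = 1/1476;  first 4 digits = (1, 0, 1, 3)

v_5(a) = 2 ≥ 1, so the series converges in ℤ_5 to 1/(1 − a) = 1/(1 − (-1475)) = 1/1476. Expand this rational in ℤ_5: compute digits iteratively via d_i = x_i mod 5, x_{i+1} = (x_i − d_i)/5. The first 4 digits are (1, 0, 1, 3).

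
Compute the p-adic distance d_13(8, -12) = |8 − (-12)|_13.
d_13(8, -12) = 1

Step 1 — x − y = 8 − (-12) = 20. Step 2 — v_13(20) = 0 (factor: 20 = (13^0 · 20); the sign does not affect v_p). Step 3 — |x − y|_13 = 13^{0} = 1.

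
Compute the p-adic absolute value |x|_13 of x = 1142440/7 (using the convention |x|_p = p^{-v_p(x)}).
|1142440/7|_13 = 1/28561

Step 1 — compute v_13(x) by factoring powers of 13 out of the numerator and denominator: v_13(1142440/7) = 4. Step 2 — apply |x|_p = p^{-v_p(x)} = 13^{-4} = 1/28561.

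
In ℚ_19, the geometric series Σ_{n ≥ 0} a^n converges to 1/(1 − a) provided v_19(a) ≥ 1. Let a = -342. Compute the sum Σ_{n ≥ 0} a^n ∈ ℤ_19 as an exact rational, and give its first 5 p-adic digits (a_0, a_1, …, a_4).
Σ a^n = 1/(1 − a) = 1/343;  first 5 digits = (1, 1, 0, 18, 17)

v_19(a) = 1 ≥ 1, so the series converges in ℤ_19 to 1/(1 − a) = 1/(1 − (-342)) = 1/343. Expand this rational in ℤ_19: compute digits iteratively via d_i = x_i mod 19, x_{i+1} = (x_i − d_i)/19. The first 5 digits are (1, 1, 0, 18, 17).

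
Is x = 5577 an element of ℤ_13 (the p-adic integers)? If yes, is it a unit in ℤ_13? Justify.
x ∈ ℤ_13 but not a unit; v_13(x) = 2 > 0

ℤ_13 = {x ∈ ℚ_13 : v_13(x) ≥ 0} and ℤ_13^× = {x ∈ ℤ_13 : v_13(x) = 0}. Here v_13(5577) = v_13(num) − v_13(den) = 2; compare against these criteria.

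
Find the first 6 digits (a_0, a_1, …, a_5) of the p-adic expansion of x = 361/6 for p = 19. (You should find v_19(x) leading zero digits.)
(a_0, …, a_5) = (0, 0, 16, 15, 15, 15)

v_19(361/6) = 2, so a_0 = ... = a_1 = 0. Factor out: x = 19^2 · u with u = 1/6 a unit in ℤ_19. Expand u iteratively via a_{v+i} = u_i mod 19, u_{i+1} = (u_i − a_{v+i})/19:
  u_0 = 1/6;  a_2 = 16;  u_1 = (u_0 − 16)/19 = -5/6
  u_1 = -5/6;  a_3 = 15;  u_2 = (u_1 − 15)/19 = -5/6
  u_2 = -5/6;  a_4 = 15;  u_3 = (u_2 − 15)/19 = -5/6
  u_3 = -5/6;  a_5 = 15;  u_4 = (u_3 − 15)/19 = -5/6
Digits: (0, 0, 16, 15, 15, 15).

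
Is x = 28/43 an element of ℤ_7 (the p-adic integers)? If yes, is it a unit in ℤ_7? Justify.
x ∈ ℤ_7 but not a unit; v_7(x) = 1 > 0

ℤ_7 = {x ∈ ℚ_7 : v_7(x) ≥ 0} and ℤ_7^× = {x ∈ ℤ_7 : v_7(x) = 0}. Here v_7(28/43) = v_7(num) − v_7(den) = 1; compare against these criteria.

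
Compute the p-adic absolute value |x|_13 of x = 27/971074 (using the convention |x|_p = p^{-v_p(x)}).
|27/971074|_13 = 28561

Step 1 — compute v_13(x) by factoring powers of 13 out of the numerator and denominator: v_13(27/971074) = -4. Step 2 — apply |x|_p = p^{-v_p(x)} = 13^{4} = 28561.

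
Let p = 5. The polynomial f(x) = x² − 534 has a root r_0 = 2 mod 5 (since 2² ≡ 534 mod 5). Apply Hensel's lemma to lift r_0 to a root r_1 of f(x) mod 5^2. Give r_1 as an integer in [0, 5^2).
r_1 = 22 (mod 25)

Hensel's recurrence: r_{i+1} = r_i − f(r_i)·(f′(r_i))^{-1} mod 5^{i+2}, with f′(x) = 2x. Iterate:
  r_0 = 2 (mod 5)
  r_1 = 22 (mod 25)
Final: r_1 = 22, and one checks f(r_1) ≡ 0 mod 5^2.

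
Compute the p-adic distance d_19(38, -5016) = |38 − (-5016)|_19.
d_19(38, -5016) = 1/361

Step 1 — x − y = 38 − (-5016) = 5054. Step 2 — v_19(5054) = 2 (factor: 5054 = (19^2 · 14); the sign does not affect v_p). Step 3 — |x − y|_19 = 19^{-2} = 1/361.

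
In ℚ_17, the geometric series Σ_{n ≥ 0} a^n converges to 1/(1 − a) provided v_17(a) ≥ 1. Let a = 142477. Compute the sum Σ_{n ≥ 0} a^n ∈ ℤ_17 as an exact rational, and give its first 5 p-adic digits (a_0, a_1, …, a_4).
Σ a^n = 1/(1 − a) = -1/142476;  first 5 digits = (1, 0, 0, 12, 1)

v_17(a) = 3 ≥ 1, so the series converges in ℤ_17 to 1/(1 − a) = 1/(1 − 142477) = -1/142476. Expand this rational in ℤ_17: compute digits iteratively via d_i = x_i mod 17, x_{i+1} = (x_i − d_i)/17. The first 5 digits are (1, 0, 0, 12, 1).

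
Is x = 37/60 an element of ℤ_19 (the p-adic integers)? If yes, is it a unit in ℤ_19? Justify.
x ∈ ℤ_19^× (unit); v_19(x) = 0

ℤ_19 = {x ∈ ℚ_19 : v_19(x) ≥ 0} and ℤ_19^× = {x ∈ ℤ_19 : v_19(x) = 0}. Here v_19(37/60) = v_19(num) − v_19(den) = 0; compare against these criteria.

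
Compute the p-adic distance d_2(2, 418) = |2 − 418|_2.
d_2(2, 418) = 1/32

Step 1 — x − y = 2 − 418 = -416. Step 2 — v_2(-416) = 5 (factor: -416 = −(2^5 · 13); the sign does not affect v_p). Step 3 — |x − y|_2 = 2^{-5} = 1/32.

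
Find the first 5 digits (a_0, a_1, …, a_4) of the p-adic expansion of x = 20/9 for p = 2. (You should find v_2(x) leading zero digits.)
(a_0, …, a_4) = (0, 0, 1, 0, 1)

v_2(20/9) = 2, so a_0 = ... = a_1 = 0. Factor out: x = 2^2 · u with u = 5/9 a unit in ℤ_2. Expand u iteratively via a_{v+i} = u_i mod 2, u_{i+1} = (u_i − a_{v+i})/2:
  u_0 = 5/9;  a_2 = 1;  u_1 = (u_0 − 1)/2 = -2/9
  u_1 = -2/9;  a_3 = 0;  u_2 = (u_1 − 0)/2 = -1/9
  u_2 = -1/9;  a_4 = 1;  u_3 = (u_2 − 1)/2 = -5/9
Digits: (0, 0, 1, 0, 1).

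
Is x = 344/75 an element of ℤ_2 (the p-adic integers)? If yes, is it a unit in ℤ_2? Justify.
x ∈ ℤ_2 but not a unit; v_2(x) = 3 > 0

ℤ_2 = {x ∈ ℚ_2 : v_2(x) ≥ 0} and ℤ_2^× = {x ∈ ℤ_2 : v_2(x) = 0}. Here v_2(344/75) = v_2(num) − v_2(den) = 3; compare against these criteria.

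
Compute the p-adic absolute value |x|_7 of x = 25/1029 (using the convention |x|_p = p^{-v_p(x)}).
|25/1029|_7 = 343

Step 1 — compute v_7(x) by factoring powers of 7 out of the numerator and denominator: v_7(25/1029) = -3. Step 2 — apply |x|_p = p^{-v_p(x)} = 7^{3} = 343.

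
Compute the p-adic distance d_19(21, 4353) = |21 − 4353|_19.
d_19(21, 4353) = 1/361

Step 1 — x − y = 21 − 4353 = -4332. Step 2 — v_19(-4332) = 2 (factor: -4332 = −(19^2 · 12); the sign does not affect v_p). Step 3 — |x − y|_19 = 19^{-2} = 1/361.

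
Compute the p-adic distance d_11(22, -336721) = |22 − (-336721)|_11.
d_11(22, -336721) = 1/14641

Step 1 — x − y = 22 − (-336721) = 336743. Step 2 — v_11(336743) = 4 (factor: 336743 = (11^4 · 23); the sign does not affect v_p). Step 3 — |x − y|_11 = 11^{-4} = 1/14641.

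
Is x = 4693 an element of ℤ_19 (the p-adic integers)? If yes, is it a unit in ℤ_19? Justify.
x ∈ ℤ_19 but not a unit; v_19(x) = 2 > 0

ℤ_19 = {x ∈ ℚ_19 : v_19(x) ≥ 0} and ℤ_19^× = {x ∈ ℤ_19 : v_19(x) = 0}. Here v_19(4693) = v_19(num) − v_19(den) = 2; compare against these criteria.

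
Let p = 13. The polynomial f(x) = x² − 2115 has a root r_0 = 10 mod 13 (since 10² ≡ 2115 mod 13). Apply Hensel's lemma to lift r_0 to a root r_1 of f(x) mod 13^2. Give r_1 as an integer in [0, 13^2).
r_1 = 153 (mod 169)

Hensel's recurrence: r_{i+1} = r_i − f(r_i)·(f′(r_i))^{-1} mod 13^{i+2}, with f′(x) = 2x. Iterate:
  r_0 = 10 (mod 13)
  r_1 = 153 (mod 169)
Final: r_1 = 153, and one checks f(r_1) ≡ 0 mod 13^2.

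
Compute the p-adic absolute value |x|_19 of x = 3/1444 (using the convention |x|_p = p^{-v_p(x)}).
|3/1444|_19 = 361

Step 1 — compute v_19(x) by factoring powers of 19 out of the numerator and denominator: v_19(3/1444) = -2. Step 2 — apply |x|_p = p^{-v_p(x)} = 19^{2} = 361.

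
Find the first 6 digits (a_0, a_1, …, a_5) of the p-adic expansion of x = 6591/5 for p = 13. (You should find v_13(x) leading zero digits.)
(a_0, …, a_5) = (0, 0, 0, 11, 7, 2)

v_13(6591/5) = 3, so a_0 = ... = a_2 = 0. Factor out: x = 13^3 · u with u = 3/5 a unit in ℤ_13. Expand u iteratively via a_{v+i} = u_i mod 13, u_{i+1} = (u_i − a_{v+i})/13:
  u_0 = 3/5;  a_3 = 11;  u_1 = (u_0 − 11)/13 = -4/5
  u_1 = -4/5;  a_4 = 7;  u_2 = (u_1 − 7)/13 = -3/5
  u_2 = -3/5;  a_5 = 2;  u_3 = (u_2 − 2)/13 = -1/5
Digits: (0, 0, 0, 11, 7, 2).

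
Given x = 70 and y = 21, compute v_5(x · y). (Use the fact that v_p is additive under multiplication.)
v_5(1470) = 1

v_p(x) = 1 (factor: 70 = 5^1 · 14); v_p(y) = 0 (factor: 21 = 5^0 · 21). Additivity: v_p(xy) = v_p(x) + v_p(y) = 1 + 0 = 1. (Direct check: xy = 1470 = 5^1 · (294).)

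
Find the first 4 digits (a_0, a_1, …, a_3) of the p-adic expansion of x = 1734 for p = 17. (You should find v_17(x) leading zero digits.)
(a_0, …, a_3) = (0, 0, 6, 0)

v_17(1734) = 2, so a_0 = ... = a_1 = 0. Factor out: x = 17^2 · u with u = 6 a unit in ℤ_17. Expand u iteratively via a_{v+i} = u_i mod 17, u_{i+1} = (u_i − a_{v+i})/17:
  u_0 = 6;  a_2 = 6;  u_1 = (u_0 − 6)/17 = 0
  u_1 = 0;  a_3 = 0;  u_2 = (u_1 − 0)/17 = 0
Digits: (0, 0, 6, 0).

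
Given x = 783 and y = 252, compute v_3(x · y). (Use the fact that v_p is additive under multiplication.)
v_3(197316) = 5

v_p(x) = 3 (factor: 783 = 3^3 · 29); v_p(y) = 2 (factor: 252 = 3^2 · 28). Additivity: v_p(xy) = v_p(x) + v_p(y) = 3 + 2 = 5. (Direct check: xy = 197316 = 3^5 · (812).)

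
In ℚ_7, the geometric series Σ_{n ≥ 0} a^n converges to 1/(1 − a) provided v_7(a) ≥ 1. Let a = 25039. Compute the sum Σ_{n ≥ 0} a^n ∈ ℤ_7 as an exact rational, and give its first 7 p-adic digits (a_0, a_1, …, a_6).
Σ a^n = 1/(1 − a) = -1/25038;  first 7 digits = (1, 0, 0, 3, 3, 1, 2)

v_7(a) = 3 ≥ 1, so the series converges in ℤ_7 to 1/(1 − a) = 1/(1 − 25039) = -1/25038. Expand this rational in ℤ_7: compute digits iteratively via d_i = x_i mod 7, x_{i+1} = (x_i − d_i)/7. The first 7 digits are (1, 0, 0, 3, 3, 1, 2).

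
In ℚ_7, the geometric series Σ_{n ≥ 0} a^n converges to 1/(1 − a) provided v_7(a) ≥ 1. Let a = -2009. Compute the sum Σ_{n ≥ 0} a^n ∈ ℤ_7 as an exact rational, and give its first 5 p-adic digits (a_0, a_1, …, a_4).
Σ a^n = 1/(1 − a) = 1/2010;  first 5 digits = (1, 0, 1, 1, 0)

v_7(a) = 2 ≥ 1, so the series converges in ℤ_7 to 1/(1 − a) = 1/(1 − (-2009)) = 1/2010. Expand this rational in ℤ_7: compute digits iteratively via d_i = x_i mod 7, x_{i+1} = (x_i − d_i)/7. The first 5 digits are (1, 0, 1, 1, 0).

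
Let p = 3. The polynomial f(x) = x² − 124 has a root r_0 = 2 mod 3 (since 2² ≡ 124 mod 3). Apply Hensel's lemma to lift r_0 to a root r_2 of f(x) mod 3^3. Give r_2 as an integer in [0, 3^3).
r_2 = 23 (mod 27)

Hensel's recurrence: r_{i+1} = r_i − f(r_i)·(f′(r_i))^{-1} mod 3^{i+2}, with f′(x) = 2x. Iterate:
  r_0 = 2 (mod 3)
  r_1 = 5 (mod 9)
  r_2 = 23 (mod 27)
Final: r_2 = 23, and one checks f(r_2) ≡ 0 mod 3^3.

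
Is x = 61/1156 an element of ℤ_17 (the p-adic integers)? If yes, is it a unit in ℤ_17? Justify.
x ∉ ℤ_17 (v_17(x) = -2 < 0)

ℤ_17 = {x ∈ ℚ_17 : v_17(x) ≥ 0} and ℤ_17^× = {x ∈ ℤ_17 : v_17(x) = 0}. Here v_17(61/1156) = v_17(num) − v_17(den) = -2; compare against these criteria.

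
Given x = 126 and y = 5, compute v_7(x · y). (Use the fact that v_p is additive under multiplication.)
v_7(630) = 1

v_p(x) = 1 (factor: 126 = 7^1 · 18); v_p(y) = 0 (factor: 5 = 7^0 · 5). Additivity: v_p(xy) = v_p(x) + v_p(y) = 1 + 0 = 1. (Direct check: xy = 630 = 7^1 · (90).)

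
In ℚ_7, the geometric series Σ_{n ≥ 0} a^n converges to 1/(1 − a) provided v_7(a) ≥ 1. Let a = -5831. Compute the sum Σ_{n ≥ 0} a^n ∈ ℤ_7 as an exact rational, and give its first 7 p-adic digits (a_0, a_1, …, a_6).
Σ a^n = 1/(1 − a) = 1/5832;  first 7 digits = (1, 0, 0, 4, 4, 6, 1)

v_7(a) = 3 ≥ 1, so the series converges in ℤ_7 to 1/(1 − a) = 1/(1 − (-5831)) = 1/5832. Expand this rational in ℤ_7: compute digits iteratively via d_i = x_i mod 7, x_{i+1} = (x_i − d_i)/7. The first 7 digits are (1, 0, 0, 4, 4, 6, 1).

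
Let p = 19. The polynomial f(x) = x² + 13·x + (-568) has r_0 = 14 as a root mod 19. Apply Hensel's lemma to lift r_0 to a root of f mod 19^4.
r_3 = 66020 (mod 130321)

Hensel: r_{i+1} = r_i − f(r_i)·(f′(r_i))^{-1} mod 19^{i+2}, f′(x) = 2x + 13. Iterate:
  r_0 = 14 (mod 19)
  r_1 = 318 (mod 361)
  r_2 = 4289 (mod 6859)
  r_3 = 66020 (mod 130321)
Final: r = 66020 satisfies f(r) ≡ 0 mod 19^4.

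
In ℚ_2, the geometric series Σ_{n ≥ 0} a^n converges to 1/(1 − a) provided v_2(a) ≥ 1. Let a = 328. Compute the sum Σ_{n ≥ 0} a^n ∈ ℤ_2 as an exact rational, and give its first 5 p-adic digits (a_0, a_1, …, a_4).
Σ a^n = 1/(1 − a) = -1/327;  first 5 digits = (1, 0, 0, 1, 0)

v_2(a) = 3 ≥ 1, so the series converges in ℤ_2 to 1/(1 − a) = 1/(1 − 328) = -1/327. Expand this rational in ℤ_2: compute digits iteratively via d_i = x_i mod 2, x_{i+1} = (x_i − d_i)/2. The first 5 digits are (1, 0, 0, 1, 0).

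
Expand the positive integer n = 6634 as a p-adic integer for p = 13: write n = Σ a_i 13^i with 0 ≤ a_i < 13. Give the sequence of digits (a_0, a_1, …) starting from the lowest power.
(a_0, a_1, …) = (4, 3, 0, 3)

Repeated division by 13 gives the digits low-to-high: 6634 = 4 + 3·13^1 + 3·13^3. Digit sequence: (4, 3, 0, 3).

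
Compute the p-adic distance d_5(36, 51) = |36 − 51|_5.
d_5(36, 51) = 1/5

Step 1 — x − y = 36 − 51 = -15. Step 2 — v_5(-15) = 1 (factor: -15 = −(5^1 · 3); the sign does not affect v_p). Step 3 — |x − y|_5 = 5^{-1} = 1/5.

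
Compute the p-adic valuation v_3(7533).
v_3(7533) = 5

v_3(n) is the largest exponent k such that 3^k divides n. Factor out: 7533 = 3^5 · 31. (Sign doesn't affect v_p.) So v_3(7533) = 5.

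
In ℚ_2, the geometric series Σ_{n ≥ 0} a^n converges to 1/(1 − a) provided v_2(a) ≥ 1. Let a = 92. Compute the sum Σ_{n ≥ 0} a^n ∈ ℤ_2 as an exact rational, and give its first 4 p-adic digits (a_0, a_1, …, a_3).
Σ a^n = 1/(1 − a) = -1/91;  first 4 digits = (1, 0, 1, 1)

v_2(a) = 2 ≥ 1, so the series converges in ℤ_2 to 1/(1 − a) = 1/(1 − 92) = -1/91. Expand this rational in ℤ_2: compute digits iteratively via d_i = x_i mod 2, x_{i+1} = (x_i − d_i)/2. The first 4 digits are (1, 0, 1, 1).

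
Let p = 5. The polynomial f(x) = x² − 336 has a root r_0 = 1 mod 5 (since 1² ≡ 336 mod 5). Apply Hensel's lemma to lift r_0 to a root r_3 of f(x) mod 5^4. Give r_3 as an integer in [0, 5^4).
r_3 = 31 (mod 625)

Hensel's recurrence: r_{i+1} = r_i − f(r_i)·(f′(r_i))^{-1} mod 5^{i+2}, with f′(x) = 2x. Iterate:
  r_0 = 1 (mod 5)
  r_1 = 6 (mod 25)
  r_2 = 31 (mod 125)
  r_3 = 31 (mod 625)
Final: r_3 = 31, and one checks f(r_3) ≡ 0 mod 5^4.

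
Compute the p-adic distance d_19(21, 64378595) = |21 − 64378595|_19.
d_19(21, 64378595) = 1/2476099

Step 1 — x − y = 21 − 64378595 = -64378574. Step 2 — v_19(-64378574) = 5 (factor: -64378574 = −(19^5 · 26); the sign does not affect v_p). Step 3 — |x − y|_19 = 19^{-5} = 1/2476099.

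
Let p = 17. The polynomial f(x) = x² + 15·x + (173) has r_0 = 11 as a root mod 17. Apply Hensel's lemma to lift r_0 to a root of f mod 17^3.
r_2 = 3615 (mod 4913)

Hensel: r_{i+1} = r_i − f(r_i)·(f′(r_i))^{-1} mod 17^{i+2}, f′(x) = 2x + 15. Iterate:
  r_0 = 11 (mod 17)
  r_1 = 147 (mod 289)
  r_2 = 3615 (mod 4913)
Final: r = 3615 satisfies f(r) ≡ 0 mod 17^3.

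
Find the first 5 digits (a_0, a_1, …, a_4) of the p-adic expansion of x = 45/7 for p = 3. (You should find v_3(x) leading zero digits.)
(a_0, …, a_4) = (0, 0, 2, 0, 2)

v_3(45/7) = 2, so a_0 = ... = a_1 = 0. Factor out: x = 3^2 · u with u = 5/7 a unit in ℤ_3. Expand u iteratively via a_{v+i} = u_i mod 3, u_{i+1} = (u_i − a_{v+i})/3:
  u_0 = 5/7;  a_2 = 2;  u_1 = (u_0 − 2)/3 = -3/7
  u_1 = -3/7;  a_3 = 0;  u_2 = (u_1 − 0)/3 = -1/7
  u_2 = -1/7;  a_4 = 2;  u_3 = (u_2 − 2)/3 = -5/7
Digits: (0, 0, 2, 0, 2).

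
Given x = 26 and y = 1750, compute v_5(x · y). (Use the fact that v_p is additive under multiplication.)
v_5(45500) = 3

v_p(x) = 0 (factor: 26 = 5^0 · 26); v_p(y) = 3 (factor: 1750 = 5^3 · 14). Additivity: v_p(xy) = v_p(x) + v_p(y) = 0 + 3 = 3. (Direct check: xy = 45500 = 5^3 · (364).)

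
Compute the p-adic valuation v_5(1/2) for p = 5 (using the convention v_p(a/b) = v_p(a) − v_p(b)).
v_5(1/2) = 0

Factor powers of 5 from the numerator and denominator of the reduced fraction: 1 = 5^0 · 1 and 2 = 5^0 · 2. Apply v_p(a/b) = v_p(a) − v_p(b): v_5(1/2) = 0 − 0 = 0.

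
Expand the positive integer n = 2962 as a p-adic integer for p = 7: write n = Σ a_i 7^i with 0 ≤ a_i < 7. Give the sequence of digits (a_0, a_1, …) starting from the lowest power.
(a_0, a_1, …) = (1, 3, 4, 1, 1)

Repeated division by 7 gives the digits low-to-high: 2962 = 1 + 3·7^1 + 4·7^2 + 1·7^3 + 1·7^4. Digit sequence: (1, 3, 4, 1, 1).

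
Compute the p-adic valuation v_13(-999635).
v_13(-999635) = 4

v_13(n) is the largest exponent k such that 13^k divides n. Factor out: -999635 = -13^4 · 35. (Sign doesn't affect v_p.) So v_13(-999635) = 4.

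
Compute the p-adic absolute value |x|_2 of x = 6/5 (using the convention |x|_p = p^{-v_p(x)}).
|6/5|_2 = 1/2

Step 1 — compute v_2(x) by factoring powers of 2 out of the numerator and denominator: v_2(6/5) = 1. Step 2 — apply |x|_p = p^{-v_p(x)} = 2^{-1} = 1/2.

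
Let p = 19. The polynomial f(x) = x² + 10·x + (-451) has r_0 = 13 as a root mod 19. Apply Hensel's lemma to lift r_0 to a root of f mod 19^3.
r_2 = 1381 (mod 6859)

Hensel: r_{i+1} = r_i − f(r_i)·(f′(r_i))^{-1} mod 19^{i+2}, f′(x) = 2x + 10. Iterate:
  r_0 = 13 (mod 19)
  r_1 = 298 (mod 361)
  r_2 = 1381 (mod 6859)
Final: r = 1381 satisfies f(r) ≡ 0 mod 19^3.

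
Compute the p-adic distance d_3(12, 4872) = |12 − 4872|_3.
d_3(12, 4872) = 1/243

Step 1 — x − y = 12 − 4872 = -4860. Step 2 — v_3(-4860) = 5 (factor: -4860 = −(3^5 · 20); the sign does not affect v_p). Step 3 — |x − y|_3 = 3^{-5} = 1/243.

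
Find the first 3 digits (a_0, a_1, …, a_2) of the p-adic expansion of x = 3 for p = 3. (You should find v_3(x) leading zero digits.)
(a_0, …, a_2) = (0, 1, 0)

v_3(3) = 1, so a_0 = ... = a_0 = 0. Factor out: x = 3^1 · u with u = 1 a unit in ℤ_3. Expand u iteratively via a_{v+i} = u_i mod 3, u_{i+1} = (u_i − a_{v+i})/3:
  u_0 = 1;  a_1 = 1;  u_1 = (u_0 − 1)/3 = 0
  u_1 = 0;  a_2 = 0;  u_2 = (u_1 − 0)/3 = 0
Digits: (0, 1, 0).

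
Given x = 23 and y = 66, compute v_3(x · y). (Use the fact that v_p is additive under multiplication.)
v_3(1518) = 1

v_p(x) = 0 (factor: 23 = 3^0 · 23); v_p(y) = 1 (factor: 66 = 3^1 · 22). Additivity: v_p(xy) = v_p(x) + v_p(y) = 0 + 1 = 1. (Direct check: xy = 1518 = 3^1 · (506).)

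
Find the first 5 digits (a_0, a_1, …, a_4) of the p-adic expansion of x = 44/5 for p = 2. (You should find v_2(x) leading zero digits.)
(a_0, …, a_4) = (0, 0, 1, 1, 1)

v_2(44/5) = 2, so a_0 = ... = a_1 = 0. Factor out: x = 2^2 · u with u = 11/5 a unit in ℤ_2. Expand u iteratively via a_{v+i} = u_i mod 2, u_{i+1} = (u_i − a_{v+i})/2:
  u_0 = 11/5;  a_2 = 1;  u_1 = (u_0 − 1)/2 = 3/5
  u_1 = 3/5;  a_3 = 1;  u_2 = (u_1 − 1)/2 = -1/5
  u_2 = -1/5;  a_4 = 1;  u_3 = (u_2 − 1)/2 = -3/5
Digits: (0, 0, 1, 1, 1).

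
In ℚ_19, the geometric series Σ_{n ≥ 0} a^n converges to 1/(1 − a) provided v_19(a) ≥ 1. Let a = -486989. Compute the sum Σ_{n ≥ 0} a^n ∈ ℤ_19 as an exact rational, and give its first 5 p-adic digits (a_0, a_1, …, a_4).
Σ a^n = 1/(1 − a) = 1/486990;  first 5 digits = (1, 0, 0, 5, 15)

v_19(a) = 3 ≥ 1, so the series converges in ℤ_19 to 1/(1 − a) = 1/(1 − (-486989)) = 1/486990. Expand this rational in ℤ_19: compute digits iteratively via d_i = x_i mod 19, x_{i+1} = (x_i − d_i)/19. The first 5 digits are (1, 0, 0, 5, 15).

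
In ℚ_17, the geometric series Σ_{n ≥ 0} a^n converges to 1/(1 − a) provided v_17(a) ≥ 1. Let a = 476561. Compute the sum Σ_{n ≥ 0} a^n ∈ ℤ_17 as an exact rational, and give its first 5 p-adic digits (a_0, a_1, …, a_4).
Σ a^n = 1/(1 − a) = -1/476560;  first 5 digits = (1, 0, 0, 12, 5)

v_17(a) = 3 ≥ 1, so the series converges in ℤ_17 to 1/(1 − a) = 1/(1 − 476561) = -1/476560. Expand this rational in ℤ_17: compute digits iteratively via d_i = x_i mod 17, x_{i+1} = (x_i − d_i)/17. The first 5 digits are (1, 0, 0, 12, 5).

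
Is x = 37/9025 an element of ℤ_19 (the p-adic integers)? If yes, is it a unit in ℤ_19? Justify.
x ∉ ℤ_19 (v_19(x) = -2 < 0)

ℤ_19 = {x ∈ ℚ_19 : v_19(x) ≥ 0} and ℤ_19^× = {x ∈ ℤ_19 : v_19(x) = 0}. Here v_19(37/9025) = v_19(num) − v_19(den) = -2; compare against these criteria.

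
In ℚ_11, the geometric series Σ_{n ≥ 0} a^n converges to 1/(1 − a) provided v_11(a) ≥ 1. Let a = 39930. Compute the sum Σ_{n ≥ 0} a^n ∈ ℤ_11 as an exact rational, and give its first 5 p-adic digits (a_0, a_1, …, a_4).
Σ a^n = 1/(1 − a) = -1/39929;  first 5 digits = (1, 0, 0, 8, 2)

v_11(a) = 3 ≥ 1, so the series converges in ℤ_11 to 1/(1 − a) = 1/(1 − 39930) = -1/39929. Expand this rational in ℤ_11: compute digits iteratively via d_i = x_i mod 11, x_{i+1} = (x_i − d_i)/11. The first 5 digits are (1, 0, 0, 8, 2).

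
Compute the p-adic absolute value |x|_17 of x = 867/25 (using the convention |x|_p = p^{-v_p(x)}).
|867/25|_17 = 1/289

Step 1 — compute v_17(x) by factoring powers of 17 out of the numerator and denominator: v_17(867/25) = 2. Step 2 — apply |x|_p = p^{-v_p(x)} = 17^{-2} = 1/289.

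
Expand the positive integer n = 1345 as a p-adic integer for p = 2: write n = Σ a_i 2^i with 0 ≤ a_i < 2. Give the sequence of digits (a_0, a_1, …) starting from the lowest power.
(a_0, a_1, …) = (1, 0, 0, 0, 0, 0, 1, 0, 1, 0, 1)

Repeated division by 2 gives the digits low-to-high: 1345 = 1 + 1·2^6 + 1·2^8 + 1·2^10. Digit sequence: (1, 0, 0, 0, 0, 0, 1, 0, 1, 0, 1).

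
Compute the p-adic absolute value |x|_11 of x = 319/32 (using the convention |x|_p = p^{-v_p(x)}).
|319/32|_11 = 1/11

Step 1 — compute v_11(x) by factoring powers of 11 out of the numerator and denominator: v_11(319/32) = 1. Step 2 — apply |x|_p = p^{-v_p(x)} = 11^{-1} = 1/11.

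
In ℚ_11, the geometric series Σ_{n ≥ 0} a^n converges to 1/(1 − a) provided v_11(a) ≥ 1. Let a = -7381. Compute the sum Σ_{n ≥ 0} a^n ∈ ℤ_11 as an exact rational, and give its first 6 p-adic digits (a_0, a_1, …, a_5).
Σ a^n = 1/(1 − a) = 1/7382;  first 6 digits = (1, 0, 5, 5, 2, 8)

v_11(a) = 2 ≥ 1, so the series converges in ℤ_11 to 1/(1 − a) = 1/(1 − (-7381)) = 1/7382. Expand this rational in ℤ_11: compute digits iteratively via d_i = x_i mod 11, x_{i+1} = (x_i − d_i)/11. The first 6 digits are (1, 0, 5, 5, 2, 8).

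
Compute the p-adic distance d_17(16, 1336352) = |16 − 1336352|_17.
d_17(16, 1336352) = 1/83521

Step 1 — x − y = 16 − 1336352 = -1336336. Step 2 — v_17(-1336336) = 4 (factor: -1336336 = −(17^4 · 16); the sign does not affect v_p). Step 3 — |x − y|_17 = 17^{-4} = 1/83521.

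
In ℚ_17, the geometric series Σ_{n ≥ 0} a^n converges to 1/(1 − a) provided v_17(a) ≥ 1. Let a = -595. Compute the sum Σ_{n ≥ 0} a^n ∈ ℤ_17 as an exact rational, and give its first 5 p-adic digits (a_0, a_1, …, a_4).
Σ a^n = 1/(1 − a) = 1/596;  first 5 digits = (1, 16, 15, 2, 16)

v_17(a) = 1 ≥ 1, so the series converges in ℤ_17 to 1/(1 − a) = 1/(1 − (-595)) = 1/596. Expand this rational in ℤ_17: compute digits iteratively via d_i = x_i mod 17, x_{i+1} = (x_i − d_i)/17. The first 5 digits are (1, 16, 15, 2, 16).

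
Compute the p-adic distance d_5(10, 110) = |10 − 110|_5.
d_5(10, 110) = 1/25

Step 1 — x − y = 10 − 110 = -100. Step 2 — v_5(-100) = 2 (factor: -100 = −(5^2 · 4); the sign does not affect v_p). Step 3 — |x − y|_5 = 5^{-2} = 1/25.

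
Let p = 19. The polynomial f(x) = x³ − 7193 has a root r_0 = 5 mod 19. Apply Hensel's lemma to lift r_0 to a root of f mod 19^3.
r_2 = 1240 (mod 6859)

Hensel: r_{i+1} = r_i − f(r_i)/f′(r_i) mod 19^{i+2}, where f′(x) = 3x². Iterate:
  r_0 = 5 (mod 19)
  r_1 = 157 (mod 361)
  r_2 = 1240 (mod 6859)
Final: r = 1240 with f(r) ≡ 0 mod 19^3.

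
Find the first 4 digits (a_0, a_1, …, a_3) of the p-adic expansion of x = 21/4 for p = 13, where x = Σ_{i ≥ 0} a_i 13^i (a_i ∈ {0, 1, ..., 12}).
(a_0, …, a_3) = (2, 10, 9, 9)

v_13(21/4) = 0 (numerator and denominator both coprime to 13), so x ∈ ℤ_13^×. Compute digits iteratively via a_i = x_i mod 13, x_{i+1} = (x_i − a_i)/13, with x_0 = x:
  x_0 = 21/4;  a_0 = 2;  x_1 = (x_0 − 2)/13 = 1/4
  x_1 = 1/4;  a_1 = 10;  x_2 = (x_1 − 10)/13 = -3/4
  x_2 = -3/4;  a_2 = 9;  x_3 = (x_2 − 9)/13 = -3/4
  x_3 = -3/4;  a_3 = 9;  x_4 = (x_3 − 9)/13 = -3/4
Digits: (2, 10, 9, 9).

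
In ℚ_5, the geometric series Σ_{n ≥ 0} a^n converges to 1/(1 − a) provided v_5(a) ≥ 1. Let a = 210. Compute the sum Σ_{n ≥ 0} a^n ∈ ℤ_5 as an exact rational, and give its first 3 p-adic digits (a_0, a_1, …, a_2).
Σ a^n = 1/(1 − a) = -1/209;  first 3 digits = (1, 2, 2)

v_5(a) = 1 ≥ 1, so the series converges in ℤ_5 to 1/(1 − a) = 1/(1 − 210) = -1/209. Expand this rational in ℤ_5: compute digits iteratively via d_i = x_i mod 5, x_{i+1} = (x_i − d_i)/5. The first 3 digits are (1, 2, 2).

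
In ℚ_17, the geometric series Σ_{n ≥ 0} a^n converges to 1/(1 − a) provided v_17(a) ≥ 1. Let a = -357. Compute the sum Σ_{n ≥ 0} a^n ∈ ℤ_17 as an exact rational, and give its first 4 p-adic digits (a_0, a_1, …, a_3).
Σ a^n = 1/(1 − a) = 1/358;  first 4 digits = (1, 13, 14, 12)

v_17(a) = 1 ≥ 1, so the series converges in ℤ_17 to 1/(1 − a) = 1/(1 − (-357)) = 1/358. Expand this rational in ℤ_17: compute digits iteratively via d_i = x_i mod 17, x_{i+1} = (x_i − d_i)/17. The first 4 digits are (1, 13, 14, 12).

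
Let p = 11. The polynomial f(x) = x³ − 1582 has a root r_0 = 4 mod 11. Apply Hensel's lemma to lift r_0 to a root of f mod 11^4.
r_3 = 6373 (mod 14641)

Hensel: r_{i+1} = r_i − f(r_i)/f′(r_i) mod 11^{i+2}, where f′(x) = 3x². Iterate:
  r_0 = 4 (mod 11)
  r_1 = 81 (mod 121)
  r_2 = 1049 (mod 1331)
  r_3 = 6373 (mod 14641)
Final: r = 6373 with f(r) ≡ 0 mod 11^4.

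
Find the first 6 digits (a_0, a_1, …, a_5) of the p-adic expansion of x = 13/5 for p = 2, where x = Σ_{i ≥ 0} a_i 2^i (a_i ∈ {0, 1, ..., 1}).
(a_0, …, a_5) = (1, 0, 0, 1, 0, 1)

v_2(13/5) = 0 (numerator and denominator both coprime to 2), so x ∈ ℤ_2^×. Compute digits iteratively via a_i = x_i mod 2, x_{i+1} = (x_i − a_i)/2, with x_0 = x:
  x_0 = 13/5;  a_0 = 1;  x_1 = (x_0 − 1)/2 = 4/5
  x_1 = 4/5;  a_1 = 0;  x_2 = (x_1 − 0)/2 = 2/5
  x_2 = 2/5;  a_2 = 0;  x_3 = (x_2 − 0)/2 = 1/5
  x_3 = 1/5;  a_3 = 1;  x_4 = (x_3 − 1)/2 = -2/5
  x_4 = -2/5;  a_4 = 0;  x_5 = (x_4 − 0)/2 = -1/5
  x_5 = -1/5;  a_5 = 1;  x_6 = (x_5 − 1)/2 = -3/5
Digits: (1, 0, 0, 1, 0, 1).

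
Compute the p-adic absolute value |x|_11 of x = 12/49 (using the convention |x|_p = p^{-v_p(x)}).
|12/49|_11 = 1

Step 1 — compute v_11(x) by factoring powers of 11 out of the numerator and denominator: v_11(12/49) = 0. Step 2 — apply |x|_p = p^{-v_p(x)} = 11^{0} = 1.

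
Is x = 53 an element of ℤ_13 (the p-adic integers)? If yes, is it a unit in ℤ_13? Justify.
x ∈ ℤ_13^× (unit); v_13(x) = 0

ℤ_13 = {x ∈ ℚ_13 : v_13(x) ≥ 0} and ℤ_13^× = {x ∈ ℤ_13 : v_13(x) = 0}. Here v_13(53) = v_13(num) − v_13(den) = 0; compare against these criteria.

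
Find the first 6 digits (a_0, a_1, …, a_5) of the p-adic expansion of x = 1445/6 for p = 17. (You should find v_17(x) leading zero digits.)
(a_0, …, a_5) = (0, 0, 15, 2, 14, 2)

v_17(1445/6) = 2, so a_0 = ... = a_1 = 0. Factor out: x = 17^2 · u with u = 5/6 a unit in ℤ_17. Expand u iteratively via a_{v+i} = u_i mod 17, u_{i+1} = (u_i − a_{v+i})/17:
  u_0 = 5/6;  a_2 = 15;  u_1 = (u_0 − 15)/17 = -5/6
  u_1 = -5/6;  a_3 = 2;  u_2 = (u_1 − 2)/17 = -1/6
  u_2 = -1/6;  a_4 = 14;  u_3 = (u_2 − 14)/17 = -5/6
  u_3 = -5/6;  a_5 = 2;  u_4 = (u_3 − 2)/17 = -1/6
Digits: (0, 0, 15, 2, 14, 2).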